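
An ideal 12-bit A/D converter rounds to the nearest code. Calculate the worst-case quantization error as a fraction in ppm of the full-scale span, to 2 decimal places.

Rounding → worst-case error = ½ LSB = V_FS/2^13, so 1e+06/8192 = 122.07 ppm of full scale.

122.07 ppm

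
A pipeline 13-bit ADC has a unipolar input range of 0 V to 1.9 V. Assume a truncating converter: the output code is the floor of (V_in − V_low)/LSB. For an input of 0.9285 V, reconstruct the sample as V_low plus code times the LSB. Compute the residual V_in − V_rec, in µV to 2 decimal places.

LSB = 1.9/2^13 = 231.93 µV.
(V_in − V_low)/LSB = (0.9285 − 0)/0.000231934 = 4003.3011 → code 4003 (floor).
Code 4003 maps back to 0 + 4003×0.000231934 V = 0.92843018 V.
Difference: 6.98242e-05 V → 69.82 µV.

69.82 µV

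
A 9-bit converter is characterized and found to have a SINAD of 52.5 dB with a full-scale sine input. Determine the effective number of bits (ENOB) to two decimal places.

ENOB = (SINAD − 1.76) / 6.02 = (52.5 − 1.76)/6.02 = 8.429.

8.43 bits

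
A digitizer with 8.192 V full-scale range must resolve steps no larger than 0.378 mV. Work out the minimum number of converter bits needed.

Number of steps required ≥ 8.192 V / 0.378 mV = 21671.96.
Need 2^N ≥ 21671.96; 2^14 = 16384, 2^15 = 32768.
Minimum N = 15.

15 bits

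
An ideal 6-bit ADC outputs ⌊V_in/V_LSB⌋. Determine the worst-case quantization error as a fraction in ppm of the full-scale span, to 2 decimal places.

Truncating → worst-case error = 1 LSB = V_FS/2^6, so 1e+06/64 = 15625 ppm of full scale.

15625.00 ppm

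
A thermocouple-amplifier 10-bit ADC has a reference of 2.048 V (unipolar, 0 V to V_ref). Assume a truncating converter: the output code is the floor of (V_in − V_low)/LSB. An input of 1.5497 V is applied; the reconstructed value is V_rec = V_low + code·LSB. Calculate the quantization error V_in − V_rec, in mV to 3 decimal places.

1.700 mV

Step size: 2.048 V ÷ 2^10 = 2.000 mV.
Scaled input = 774.8500 LSBs, so code = 774.
V_rec = 0 + 774·0.002 = 1.548 V.
Error = 1.5497 − 1.548 = 0.0017 V = 1.700 mV.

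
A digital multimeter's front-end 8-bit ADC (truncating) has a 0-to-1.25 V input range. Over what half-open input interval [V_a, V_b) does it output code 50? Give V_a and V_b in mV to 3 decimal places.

[244.141 mV, 249.023 mV)

LSB = 1.25/2^8 = 4.883 mV.
V_a = V_low + 50·LSB = 0.244141 V; V_b = V_low + 51·LSB = 0.249023 V.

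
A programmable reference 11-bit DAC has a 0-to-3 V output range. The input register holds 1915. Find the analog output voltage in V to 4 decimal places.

LSB = 3 V / 2^11 = 1.465 mV.
V_out = 0 + 1915 × 0.00146484 V = 2.80518 V.

2.8052 V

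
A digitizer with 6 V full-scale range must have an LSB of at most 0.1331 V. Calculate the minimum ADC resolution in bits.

6 bits

Number of steps required ≥ 6 V / 0.1331 V = 45.08.
Need 2^N ≥ 45.08; 2^5 = 32, 2^6 = 64.
Minimum N = 6.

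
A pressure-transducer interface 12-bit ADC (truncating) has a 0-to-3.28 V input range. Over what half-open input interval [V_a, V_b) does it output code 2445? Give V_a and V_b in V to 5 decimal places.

[1.95791 V, 1.95871 V)

LSB = 3.28/2^12 = 0.801 mV.
V_a = V_low + 2445·LSB = 1.95791 V; V_b = V_low + 2446·LSB = 1.95871 V.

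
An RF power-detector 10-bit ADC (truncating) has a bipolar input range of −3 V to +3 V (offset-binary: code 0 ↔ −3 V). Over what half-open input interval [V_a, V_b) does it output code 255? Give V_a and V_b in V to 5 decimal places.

LSB = 6/2^10 = 5.859 mV.
V_a = V_low + 255·LSB = -1.50586 V; V_b = V_low + 256·LSB = -1.5 V.

[-1.50586 V, -1.50000 V)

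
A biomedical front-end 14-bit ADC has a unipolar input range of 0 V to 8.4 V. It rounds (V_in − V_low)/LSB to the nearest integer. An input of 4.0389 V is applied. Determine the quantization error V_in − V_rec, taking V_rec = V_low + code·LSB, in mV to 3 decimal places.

-0.114 mV

Step size: 8.4 V ÷ 2^14 = 0.513 mV.
(4.0389 − 0)/0.000512695 = 7877.7783; round gives code 7878.
Reconstructed: 4.0390137 V.
V_in − V_rec = -0.000113672 V = -0.114 mV.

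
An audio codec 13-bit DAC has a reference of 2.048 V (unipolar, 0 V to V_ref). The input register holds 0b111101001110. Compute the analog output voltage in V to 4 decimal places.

LSB = 2.048 V / 2^13 = 250.00 µV.
Code 0b111101001110 = 3918 decimal.
V_out = 0 + 3918 × 0.00025 V = 0.9795 V.

0.9795 V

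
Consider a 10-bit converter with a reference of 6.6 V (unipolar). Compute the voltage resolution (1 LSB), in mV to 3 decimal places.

Full-scale span = 6.6 V.
LSB = 6.6 / 2^10 = 6.6 / 1024 = 0.00644531 V = 6.445 mV.

6.445 mV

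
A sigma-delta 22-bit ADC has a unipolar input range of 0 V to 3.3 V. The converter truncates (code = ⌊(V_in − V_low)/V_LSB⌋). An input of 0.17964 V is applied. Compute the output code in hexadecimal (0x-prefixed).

code 0x37BE2 (decimal 228322)

LSB = 3.3 V / 4194304 = 0.79 µV.
Input sits at 228322.658 steps above V_low.
So the output code is 228322.
In hexadecimal (0x-prefixed): 0x37BE2.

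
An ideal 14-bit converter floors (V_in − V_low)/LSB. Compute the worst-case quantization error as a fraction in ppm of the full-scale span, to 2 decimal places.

61.04 ppm

Truncating → worst-case error = 1 LSB = V_FS/2^14, so 1e+06/16384 = 61.0352 ppm of full scale.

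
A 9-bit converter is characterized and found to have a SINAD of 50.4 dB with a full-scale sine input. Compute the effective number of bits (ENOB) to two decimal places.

ENOB = (SINAD − 1.76) / 6.02 = (50.4 − 1.76)/6.02 = 8.080.

8.08 bits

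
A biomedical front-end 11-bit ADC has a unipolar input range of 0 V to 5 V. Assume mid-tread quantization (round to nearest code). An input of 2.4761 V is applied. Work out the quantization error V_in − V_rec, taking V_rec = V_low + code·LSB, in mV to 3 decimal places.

0.514 mV

LSB = 5/2^11 = 2.441 mV.
(2.4761 − 0)/0.00244141 = 1014.2106; round gives code 1014.
Reconstructed: 2.4755859 V.
Difference: 0.000514062 V → 0.514 mV.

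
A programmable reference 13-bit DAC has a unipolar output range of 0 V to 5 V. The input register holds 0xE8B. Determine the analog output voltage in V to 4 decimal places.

LSB = 5 V / 2^13 = 0.610 mV.
Code 0xE8B = 3723 decimal.
V_out = 0 + 3723 × 0.000610352 V = 2.27234 V.

2.2723 V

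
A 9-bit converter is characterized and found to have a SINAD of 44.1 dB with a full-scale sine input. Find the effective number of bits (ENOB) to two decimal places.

7.03 bits

ENOB = (SINAD − 1.76) / 6.02 = (44.1 − 1.76)/6.02 = 7.033.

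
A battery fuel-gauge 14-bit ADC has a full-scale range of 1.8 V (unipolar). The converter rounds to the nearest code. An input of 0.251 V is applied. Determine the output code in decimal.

With 16384 levels over 1.8 V, one step is 109.86 µV.
(V_in − V_low)/LSB = (0.251 − 0) / 0.000109863 = 2284.658.
So the output code is 2285.

code 2285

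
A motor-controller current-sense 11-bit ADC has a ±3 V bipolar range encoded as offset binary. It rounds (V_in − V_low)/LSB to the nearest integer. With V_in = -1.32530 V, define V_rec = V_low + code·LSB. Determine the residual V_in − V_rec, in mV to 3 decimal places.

LSB = 6/2^11 = 2.930 mV.
(-1.32530 − (−3))/0.00292969 = 571.6309; round gives code 572.
V_rec = (−3) + 572·0.00292969 = -1.3242188 V.
Error = -1.32530 − (−1.3242188) = -0.00108125 V = -1.081 mV.

-1.081 mV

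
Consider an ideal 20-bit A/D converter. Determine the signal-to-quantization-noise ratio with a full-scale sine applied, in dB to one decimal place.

122.2 dB

SNR ≈ 6.02·N + 1.76 dB = 6.02·20 + 1.76 = 122.16 dB.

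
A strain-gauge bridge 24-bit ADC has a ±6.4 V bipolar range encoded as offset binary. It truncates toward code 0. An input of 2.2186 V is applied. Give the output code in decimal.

code 11296571

Full-scale span = 12.8 V; LSB = 12.8/2^24 = 0.76 µV.
(V_in − V_low)/LSB = (2.2186 − (−6.4)) / 7.62939e-07 = 11296571.392.
⌊·⌋(11296571.392) = 11296571.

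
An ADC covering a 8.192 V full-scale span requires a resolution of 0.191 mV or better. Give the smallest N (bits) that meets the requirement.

Number of steps required ≥ 8.192 V / 0.191 mV = 42890.05.
Need 2^N ≥ 42890.05; 2^15 = 32768, 2^16 = 65536.
Minimum N = 16.

16 bits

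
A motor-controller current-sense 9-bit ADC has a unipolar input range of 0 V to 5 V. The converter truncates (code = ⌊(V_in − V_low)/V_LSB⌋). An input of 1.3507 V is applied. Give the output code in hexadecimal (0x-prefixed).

code 0x8A (decimal 138)

LSB = 5 V / 512 = 9.766 mV.
Input sits at 138.312 steps above V_low.
Floor → code 138.
In hexadecimal (0x-prefixed): 0x8A.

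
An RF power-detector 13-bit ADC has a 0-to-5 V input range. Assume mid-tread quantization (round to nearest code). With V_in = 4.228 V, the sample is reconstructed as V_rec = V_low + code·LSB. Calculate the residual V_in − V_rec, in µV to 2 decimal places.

94.73 µV

Step size: 5 V ÷ 2^13 = 0.610 mV.
Scaled input = 6927.1552 LSBs, so code = 6927.
Code 6927 maps back to 0 + 6927×0.000610352 V = 4.2279053 V.
V_in − V_rec = 9.47266e-05 V = 94.73 µV.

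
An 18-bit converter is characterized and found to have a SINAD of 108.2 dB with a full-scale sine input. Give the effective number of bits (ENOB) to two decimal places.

17.68 bits

ENOB = (SINAD − 1.76) / 6.02 = (108.2 − 1.76)/6.02 = 17.681.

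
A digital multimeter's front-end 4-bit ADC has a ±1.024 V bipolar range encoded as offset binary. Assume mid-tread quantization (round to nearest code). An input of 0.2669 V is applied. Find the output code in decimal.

code 10

With 16 levels over 2.048 V, one step is 128.000 mV.
(V_in − V_low)/LSB = (0.2669 − (−1.024)) / 0.128 = 10.085.
Round → code 10.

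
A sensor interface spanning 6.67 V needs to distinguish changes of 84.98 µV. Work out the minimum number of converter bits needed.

17 bits

Number of steps required ≥ 6.67 V / 84.98 µV = 78489.06.
Need 2^N ≥ 78489.06; 2^16 = 65536, 2^17 = 131072.
Minimum N = 17.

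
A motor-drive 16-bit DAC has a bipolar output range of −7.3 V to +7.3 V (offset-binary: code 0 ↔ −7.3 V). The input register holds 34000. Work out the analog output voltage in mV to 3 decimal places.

274.463 mV

LSB = 14.6 V / 2^16 = 222.78 µV.
V_out = (−7.3) + 34000 × 0.000222778 V = 0.274463 V.
= 274.463 mV.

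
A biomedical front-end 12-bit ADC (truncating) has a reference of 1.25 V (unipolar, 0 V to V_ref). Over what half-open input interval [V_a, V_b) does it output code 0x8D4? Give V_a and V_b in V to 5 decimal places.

[0.68970 V, 0.69000 V)

LSB = 1.25/2^12 = 305.18 µV.
Code 0x8D4 = 2260 decimal.
V_a = V_low + 2260·LSB = 0.689697 V; V_b = V_low + 2261·LSB = 0.690002 V.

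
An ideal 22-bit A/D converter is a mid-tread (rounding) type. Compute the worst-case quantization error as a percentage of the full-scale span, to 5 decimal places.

0.00001 %

Rounding → worst-case error = ½ LSB = V_FS/2^23, so 100/8388608 = 1.19209e-05 % of full scale.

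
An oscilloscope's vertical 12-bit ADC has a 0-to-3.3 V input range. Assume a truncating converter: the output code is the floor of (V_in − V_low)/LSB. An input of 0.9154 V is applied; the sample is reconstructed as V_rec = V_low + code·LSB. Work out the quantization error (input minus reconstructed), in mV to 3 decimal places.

0.166 mV

One LSB is 3.3 V / 4096 = 0.806 mV.
(V_in − V_low)/LSB = (0.9154 − 0)/0.000805664 = 1136.2056 → code 1136 (floor).
V_rec = 0 + 1136·0.000805664 = 0.91523438 V.
Error = 0.9154 − 0.91523438 = 0.000165625 V = 0.166 mV.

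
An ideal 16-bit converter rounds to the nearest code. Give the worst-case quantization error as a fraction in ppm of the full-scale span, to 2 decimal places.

7.63 ppm

Rounding → worst-case error = ½ LSB = V_FS/2^17, so 1e+06/131072 = 7.62939 ppm of full scale.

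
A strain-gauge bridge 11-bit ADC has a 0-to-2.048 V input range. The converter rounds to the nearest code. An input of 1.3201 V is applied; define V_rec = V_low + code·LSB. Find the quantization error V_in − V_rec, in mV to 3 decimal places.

0.100 mV

LSB = 2.048/2^11 = 1.000 mV.
Scaled input = 1320.1000 LSBs, so code = 1320.
Code 1320 maps back to 0 + 1320×0.001 V = 1.32 V.
V_in − V_rec = 0.0001 V = 0.100 mV.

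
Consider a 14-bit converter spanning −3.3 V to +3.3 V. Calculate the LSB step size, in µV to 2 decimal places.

Full-scale span = 6.6 V.
LSB = 6.6 / 2^14 = 6.6 / 16384 = 0.000402832 V = 402.83 µV.

402.83 µV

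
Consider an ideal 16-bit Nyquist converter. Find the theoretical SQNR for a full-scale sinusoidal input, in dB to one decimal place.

SNR ≈ 6.02·N + 1.76 dB = 6.02·16 + 1.76 = 98.08 dB.

98.1 dB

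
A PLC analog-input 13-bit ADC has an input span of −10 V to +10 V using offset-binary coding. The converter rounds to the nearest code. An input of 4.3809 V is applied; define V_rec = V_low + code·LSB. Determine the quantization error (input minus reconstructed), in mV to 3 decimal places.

1.017 mV

LSB = 20/2^13 = 2.441 mV.
Scaled input = 5890.4166 LSBs, so code = 5890.
Code 5890 maps back to (−10) + 5890×0.00244141 V = 4.3798828 V.
Error = 4.3809 − 4.3798828 = 0.00101719 V = 1.017 mV.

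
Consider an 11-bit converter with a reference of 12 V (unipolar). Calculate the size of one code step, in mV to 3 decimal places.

5.859 mV

Full-scale span = 12 V.
LSB = 12 / 2^11 = 12 / 2048 = 0.00585938 V = 5.859 mV.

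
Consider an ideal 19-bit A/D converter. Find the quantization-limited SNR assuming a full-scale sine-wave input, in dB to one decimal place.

116.1 dB

SNR ≈ 6.02·N + 1.76 dB = 6.02·19 + 1.76 = 116.14 dB.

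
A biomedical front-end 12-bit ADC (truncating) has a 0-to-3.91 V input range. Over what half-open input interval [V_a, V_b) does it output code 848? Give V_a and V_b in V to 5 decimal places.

LSB = 3.91/2^12 = 0.955 mV.
V_a = V_low + 848·LSB = 0.809492 V; V_b = V_low + 849·LSB = 0.810447 V.

[0.80949 V, 0.81045 V)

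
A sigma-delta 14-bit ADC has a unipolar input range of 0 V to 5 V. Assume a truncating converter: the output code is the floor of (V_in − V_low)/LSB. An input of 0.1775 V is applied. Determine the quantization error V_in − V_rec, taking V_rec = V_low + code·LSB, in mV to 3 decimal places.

LSB = 5/2^14 = 305.18 µV.
(V_in − V_low)/LSB = (0.1775 − 0)/0.000305176 = 581.6320 → code 581 (floor).
V_rec = 0 + 581·0.000305176 = 0.17730713 V.
Error = 0.1775 − 0.17730713 = 0.000192871 V = 0.193 mV.

0.193 mV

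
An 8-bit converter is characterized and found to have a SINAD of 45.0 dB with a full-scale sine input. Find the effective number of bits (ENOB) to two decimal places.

7.18 bits

ENOB = (SINAD − 1.76) / 6.02 = (45.0 − 1.76)/6.02 = 7.183.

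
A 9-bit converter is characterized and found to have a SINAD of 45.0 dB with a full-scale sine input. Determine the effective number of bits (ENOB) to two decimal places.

ENOB = (SINAD − 1.76) / 6.02 = (45.0 − 1.76)/6.02 = 7.183.

7.18 bits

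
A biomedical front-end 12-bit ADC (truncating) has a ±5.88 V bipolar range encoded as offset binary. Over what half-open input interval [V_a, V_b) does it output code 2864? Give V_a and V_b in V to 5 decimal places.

LSB = 11.76/2^12 = 2.871 mV.
V_a = V_low + 2864·LSB = 2.34281 V; V_b = V_low + 2865·LSB = 2.34568 V.

[2.34281 V, 2.34568 V)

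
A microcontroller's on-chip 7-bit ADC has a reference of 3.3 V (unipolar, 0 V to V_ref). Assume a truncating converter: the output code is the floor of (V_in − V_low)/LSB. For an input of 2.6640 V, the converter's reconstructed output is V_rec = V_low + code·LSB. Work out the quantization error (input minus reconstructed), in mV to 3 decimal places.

One LSB is 3.3 V / 128 = 25.781 mV.
(2.6640 − 0)/0.0257812 = 103.3309; ⌊·⌋ gives code 103.
Reconstructed: 2.6554687 V.
Error = 2.6640 − 2.6554687 = 0.00853125 V = 8.531 mV.

8.531 mV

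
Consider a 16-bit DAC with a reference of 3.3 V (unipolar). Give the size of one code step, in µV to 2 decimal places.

Full-scale span = 3.3 V.
LSB = 3.3 / 2^16 = 3.3 / 65536 = 5.0354e-05 V = 50.35 µV.

50.35 µV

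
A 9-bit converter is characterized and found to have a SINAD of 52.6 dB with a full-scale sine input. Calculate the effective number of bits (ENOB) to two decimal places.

ENOB = (SINAD − 1.76) / 6.02 = (52.6 − 1.76)/6.02 = 8.445.

8.45 bits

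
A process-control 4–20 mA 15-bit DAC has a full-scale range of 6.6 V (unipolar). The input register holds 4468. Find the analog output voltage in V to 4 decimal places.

LSB = 6.6 V / 2^15 = 201.42 µV.
V_out = 0 + 4468 × 0.000201416 V = 0.899927 V.

0.8999 V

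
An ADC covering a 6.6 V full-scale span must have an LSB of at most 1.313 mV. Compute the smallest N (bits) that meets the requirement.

Number of steps required ≥ 6.6 V / 1.313 mV = 5026.66.
Need 2^N ≥ 5026.66; 2^12 = 4096, 2^13 = 8192.
Minimum N = 13.

13 bits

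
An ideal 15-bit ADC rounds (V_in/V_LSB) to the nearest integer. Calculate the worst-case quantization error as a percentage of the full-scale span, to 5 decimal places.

0.00153 %

Rounding → worst-case error = ½ LSB = V_FS/2^16, so 100/65536 = 0.00152588 % of full scale.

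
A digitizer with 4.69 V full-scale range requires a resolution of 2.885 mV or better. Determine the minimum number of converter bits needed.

11 bits

Number of steps required ≥ 4.69 V / 2.885 mV = 1625.65.
Need 2^N ≥ 1625.65; 2^10 = 1024, 2^11 = 2048.
Minimum N = 11.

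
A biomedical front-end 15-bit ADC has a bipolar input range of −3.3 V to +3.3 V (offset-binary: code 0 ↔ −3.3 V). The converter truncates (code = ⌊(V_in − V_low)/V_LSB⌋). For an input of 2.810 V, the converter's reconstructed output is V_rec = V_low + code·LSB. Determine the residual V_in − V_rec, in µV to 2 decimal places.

45.17 µV

One LSB is 6.6 V / 32768 = 201.42 µV.
(V_in − V_low)/LSB = (2.810 − (−3.3))/0.000201416 = 30335.2242 → code 30335 (floor).
V_rec = (−3.3) + 30335·0.000201416 = 2.8099548 V.
Difference: 4.5166e-05 V → 45.17 µV.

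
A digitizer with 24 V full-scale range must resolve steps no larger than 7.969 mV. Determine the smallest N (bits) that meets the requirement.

Number of steps required ≥ 24 V / 7.969 mV = 3011.67.
Need 2^N ≥ 3011.67; 2^11 = 2048, 2^12 = 4096.
Minimum N = 12.

12 bits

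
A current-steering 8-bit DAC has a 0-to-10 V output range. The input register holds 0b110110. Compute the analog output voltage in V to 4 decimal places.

LSB = 10 V / 2^8 = 39.062 mV.
Code 0b110110 = 54 decimal.
V_out = 0 + 54 × 0.0390625 V = 2.10938 V.

2.1094 V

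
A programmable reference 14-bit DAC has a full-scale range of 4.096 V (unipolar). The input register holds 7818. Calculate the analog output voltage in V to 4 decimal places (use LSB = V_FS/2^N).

1.9545 V

LSB = 4.096 V / 2^14 = 250.00 µV.
V_out = 0 + 7818 × 0.00025 V = 1.9545 V.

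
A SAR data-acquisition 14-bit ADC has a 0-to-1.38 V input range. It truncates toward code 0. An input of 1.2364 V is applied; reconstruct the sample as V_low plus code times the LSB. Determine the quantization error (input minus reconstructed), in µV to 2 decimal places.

Step size: 1.38 V ÷ 2^14 = 84.23 µV.
Scaled input = 14679.1142 LSBs, so code = 14679.
Code 14679 maps back to 0 + 14679×8.42285e-05 V = 1.2363904 V.
Error = 1.2364 − 1.2363904 = 9.61914e-06 V = 9.62 µV.

9.62 µV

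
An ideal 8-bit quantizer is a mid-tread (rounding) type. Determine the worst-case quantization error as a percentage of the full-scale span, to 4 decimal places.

Rounding → worst-case error = ½ LSB = V_FS/2^9, so 100/512 = 0.195312 % of full scale.

0.1953 %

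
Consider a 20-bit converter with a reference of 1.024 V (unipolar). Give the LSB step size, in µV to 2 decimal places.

0.98 µV

Full-scale span = 1.024 V.
LSB = 1.024 / 2^20 = 1.024 / 1048576 = 9.76563e-07 V = 0.98 µV.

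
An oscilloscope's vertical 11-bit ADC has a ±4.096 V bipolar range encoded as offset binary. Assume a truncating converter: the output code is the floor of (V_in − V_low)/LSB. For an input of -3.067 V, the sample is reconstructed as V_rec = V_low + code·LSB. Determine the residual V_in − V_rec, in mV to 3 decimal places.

LSB = 8.192/2^11 = 4.000 mV.
(V_in − V_low)/LSB = (-3.067 − (−4.096))/0.004 = 257.2500 → code 257 (floor).
V_rec = (−4.096) + 257·0.004 = -3.068 V.
V_in − V_rec = 0.001 V = 1.000 mV.

1.000 mV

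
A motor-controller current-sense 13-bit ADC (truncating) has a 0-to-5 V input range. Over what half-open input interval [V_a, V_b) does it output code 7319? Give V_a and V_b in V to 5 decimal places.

LSB = 5/2^13 = 0.610 mV.
V_a = V_low + 7319·LSB = 4.46716 V; V_b = V_low + 7320·LSB = 4.46777 V.

[4.46716 V, 4.46777 V)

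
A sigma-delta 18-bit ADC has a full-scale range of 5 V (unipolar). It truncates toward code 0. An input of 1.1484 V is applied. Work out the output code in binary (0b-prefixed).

With 262144 levels over 5 V, one step is 19.07 µV.
(1.1484 − 0) / 1.90735e-05 = 60209.234 LSBs.
So the output code is 60209.
In binary (0b-prefixed): 0b1110101100110001.

code 0b1110101100110001 (decimal 60209)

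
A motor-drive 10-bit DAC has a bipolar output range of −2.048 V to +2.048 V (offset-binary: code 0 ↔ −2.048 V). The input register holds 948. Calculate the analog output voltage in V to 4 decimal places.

LSB = 4.096 V / 2^10 = 4.000 mV.
V_out = (−2.048) + 948 × 0.004 V = 1.744 V.

1.7440 V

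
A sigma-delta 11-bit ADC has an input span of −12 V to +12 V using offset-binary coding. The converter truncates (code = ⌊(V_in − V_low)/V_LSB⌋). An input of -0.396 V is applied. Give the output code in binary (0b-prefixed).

code 0b1111011110 (decimal 990)

LSB = 24 V / 2048 = 11.719 mV.
(-0.396 − (−12)) / 0.0117188 = 990.208 LSBs.
⌊·⌋(990.208) = 990.
In binary (0b-prefixed): 0b1111011110.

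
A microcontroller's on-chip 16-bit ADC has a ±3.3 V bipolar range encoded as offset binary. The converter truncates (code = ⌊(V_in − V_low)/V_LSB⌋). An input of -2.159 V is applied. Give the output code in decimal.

LSB = 6.6 V / 65536 = 100.71 µV.
(-2.159 − (−3.3)) / 0.000100708 = 11329.784 LSBs.
So the output code is 11329.

code 11329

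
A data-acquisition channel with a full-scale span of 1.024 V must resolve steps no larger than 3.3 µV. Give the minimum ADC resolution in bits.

19 bits

Number of steps required ≥ 1.024 V / 3.3 µV = 310303.03.
Need 2^N ≥ 310303.03; 2^18 = 262144, 2^19 = 524288.
Minimum N = 19.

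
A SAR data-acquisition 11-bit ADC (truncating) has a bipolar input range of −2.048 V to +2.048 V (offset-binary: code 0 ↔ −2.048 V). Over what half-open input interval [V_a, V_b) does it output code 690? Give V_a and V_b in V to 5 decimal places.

[-0.66800 V, -0.66600 V)

LSB = 4.096/2^11 = 2.000 mV.
V_a = V_low + 690·LSB = -0.668 V; V_b = V_low + 691·LSB = -0.666 V.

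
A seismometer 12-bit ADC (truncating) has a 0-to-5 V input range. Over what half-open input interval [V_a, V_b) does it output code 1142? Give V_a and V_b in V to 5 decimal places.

[1.39404 V, 1.39526 V)

LSB = 5/2^12 = 1.221 mV.
V_a = V_low + 1142·LSB = 1.39404 V; V_b = V_low + 1143·LSB = 1.39526 V.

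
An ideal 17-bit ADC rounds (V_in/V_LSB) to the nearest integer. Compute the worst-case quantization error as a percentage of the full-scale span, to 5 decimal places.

0.00038 %

Rounding → worst-case error = ½ LSB = V_FS/2^18, so 100/262144 = 0.00038147 % of full scale.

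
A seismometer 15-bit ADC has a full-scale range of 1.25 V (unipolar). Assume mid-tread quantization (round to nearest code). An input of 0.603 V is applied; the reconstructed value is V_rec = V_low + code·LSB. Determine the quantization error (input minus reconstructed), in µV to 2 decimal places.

10.80 µV

Step size: 1.25 V ÷ 2^15 = 38.15 µV.
Scaled input = 15807.2832 LSBs, so code = 15807.
Code 15807 maps back to 0 + 15807×3.8147e-05 V = 0.6029892 V.
Error = 0.603 − 0.6029892 = 1.08032e-05 V = 10.80 µV.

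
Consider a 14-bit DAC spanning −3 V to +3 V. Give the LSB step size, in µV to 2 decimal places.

Full-scale span = 6 V.
LSB = 6 / 2^14 = 6 / 16384 = 0.000366211 V = 366.21 µV.

366.21 µV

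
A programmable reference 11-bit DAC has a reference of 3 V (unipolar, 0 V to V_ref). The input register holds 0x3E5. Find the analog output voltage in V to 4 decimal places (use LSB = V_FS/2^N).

LSB = 3 V / 2^11 = 1.465 mV.
Code 0x3E5 = 997 decimal.
V_out = 0 + 997 × 0.00146484 V = 1.46045 V.

1.4604 V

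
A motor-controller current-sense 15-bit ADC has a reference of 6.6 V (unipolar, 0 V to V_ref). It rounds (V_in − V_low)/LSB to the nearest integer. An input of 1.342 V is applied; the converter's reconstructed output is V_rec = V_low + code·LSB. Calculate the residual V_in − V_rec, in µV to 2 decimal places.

-34.91 µV

Step size: 6.6 V ÷ 2^15 = 201.42 µV.
(1.342 − 0)/0.000201416 = 6662.8267; round gives code 6663.
Reconstructed: 1.3420349 V.
V_in − V_rec = -3.49121e-05 V = -34.91 µV.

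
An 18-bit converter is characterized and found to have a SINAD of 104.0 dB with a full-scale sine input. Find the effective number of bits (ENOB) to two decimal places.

ENOB = (SINAD − 1.76) / 6.02 = (104.0 − 1.76)/6.02 = 16.983.

16.98 bits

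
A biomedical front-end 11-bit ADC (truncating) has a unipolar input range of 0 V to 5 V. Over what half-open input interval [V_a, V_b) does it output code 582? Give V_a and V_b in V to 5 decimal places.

LSB = 5/2^11 = 2.441 mV.
V_a = V_low + 582·LSB = 1.4209 V; V_b = V_low + 583·LSB = 1.42334 V.

[1.42090 V, 1.42334 V)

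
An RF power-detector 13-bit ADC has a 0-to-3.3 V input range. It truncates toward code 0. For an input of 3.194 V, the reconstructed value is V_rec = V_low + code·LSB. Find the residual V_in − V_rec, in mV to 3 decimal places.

0.348 mV

One LSB is 3.3 V / 8192 = 402.83 µV.
Scaled input = 7928.8630 LSBs, so code = 7928.
Code 7928 maps back to 0 + 7928×0.000402832 V = 3.1936523 V.
Difference: 0.000347656 V → 0.348 mV.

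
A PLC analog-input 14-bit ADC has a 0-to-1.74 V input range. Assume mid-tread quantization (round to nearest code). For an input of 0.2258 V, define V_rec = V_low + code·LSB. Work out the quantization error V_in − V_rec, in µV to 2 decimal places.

16.31 µV

Step size: 1.74 V ÷ 2^14 = 106.20 µV.
(0.2258 − 0)/0.000106201 = 2126.1536; round gives code 2126.
Reconstructed: 0.22578369 V.
V_in − V_rec = 1.63086e-05 V = 16.31 µV.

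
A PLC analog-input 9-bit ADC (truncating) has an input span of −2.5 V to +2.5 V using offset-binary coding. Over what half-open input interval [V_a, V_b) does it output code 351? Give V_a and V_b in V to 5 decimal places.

[0.92773 V, 0.93750 V)

LSB = 5/2^9 = 9.766 mV.
V_a = V_low + 351·LSB = 0.927734 V; V_b = V_low + 352·LSB = 0.9375 V.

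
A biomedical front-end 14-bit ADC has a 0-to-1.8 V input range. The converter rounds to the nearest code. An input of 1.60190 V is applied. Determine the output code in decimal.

code 14581

Full-scale span = 1.8 V; LSB = 1.8/2^14 = 109.86 µV.
Input sits at 14580.850 steps above V_low.
Round → code 14581.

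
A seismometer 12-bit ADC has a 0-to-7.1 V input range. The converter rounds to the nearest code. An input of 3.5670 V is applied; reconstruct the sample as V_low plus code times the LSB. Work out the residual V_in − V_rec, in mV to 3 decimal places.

One LSB is 7.1 V / 4096 = 1.733 mV.
(V_in − V_low)/LSB = (3.5670 − 0)/0.0017334 = 2057.8073 → code 2058 (round).
Code 2058 maps back to 0 + 2058×0.0017334 V = 3.567334 V.
Difference: -0.000333984 V → -0.334 mV.

-0.334 mV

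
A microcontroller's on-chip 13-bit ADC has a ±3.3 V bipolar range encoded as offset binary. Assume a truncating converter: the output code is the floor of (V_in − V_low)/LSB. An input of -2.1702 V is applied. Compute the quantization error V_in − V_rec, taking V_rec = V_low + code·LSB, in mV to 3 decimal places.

One LSB is 6.6 V / 8192 = 0.806 mV.
(-2.1702 − (−3.3))/0.000805664 = 1402.3215; ⌊·⌋ gives code 1402.
V_rec = (−3.3) + 1402·0.000805664 = -2.170459 V.
V_in − V_rec = 0.000258984 V = 0.259 mV.

0.259 mV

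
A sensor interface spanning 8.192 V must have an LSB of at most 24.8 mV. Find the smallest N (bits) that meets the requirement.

9 bits

Number of steps required ≥ 8.192 V / 24.8 mV = 330.32.
Need 2^N ≥ 330.32; 2^8 = 256, 2^9 = 512.
Minimum N = 9.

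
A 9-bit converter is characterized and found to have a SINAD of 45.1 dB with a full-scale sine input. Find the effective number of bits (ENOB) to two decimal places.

7.20 bits

ENOB = (SINAD − 1.76) / 6.02 = (45.1 − 1.76)/6.02 = 7.199.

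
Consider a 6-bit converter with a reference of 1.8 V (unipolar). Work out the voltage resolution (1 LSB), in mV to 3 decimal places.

Full-scale span = 1.8 V.
LSB = 1.8 / 2^6 = 1.8 / 64 = 0.028125 V = 28.125 mV.

28.125 mV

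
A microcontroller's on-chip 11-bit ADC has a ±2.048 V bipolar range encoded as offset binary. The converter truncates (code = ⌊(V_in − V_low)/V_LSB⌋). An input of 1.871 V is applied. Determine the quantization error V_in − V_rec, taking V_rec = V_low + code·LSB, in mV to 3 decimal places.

1.000 mV

LSB = 4.096/2^11 = 2.000 mV.
Scaled input = 1959.5000 LSBs, so code = 1959.
Reconstructed: 1.87 V.
Error = 1.871 − 1.87 = 0.001 V = 1.000 mV.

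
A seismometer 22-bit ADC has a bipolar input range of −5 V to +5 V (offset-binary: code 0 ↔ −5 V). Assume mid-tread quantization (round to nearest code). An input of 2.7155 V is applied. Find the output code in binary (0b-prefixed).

code 0b1100010110000100010011 (decimal 3236115)

With 4194304 levels over 10 V, one step is 2.38 µV.
(V_in − V_low)/LSB = (2.7155 − (−5)) / 2.38419e-06 = 3236115.251.
Round → code 3236115.
In binary (0b-prefixed): 0b1100010110000100010011.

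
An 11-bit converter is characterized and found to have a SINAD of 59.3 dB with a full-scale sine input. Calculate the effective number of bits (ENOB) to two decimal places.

ENOB = (SINAD − 1.76) / 6.02 = (59.3 − 1.76)/6.02 = 9.558.

9.56 bits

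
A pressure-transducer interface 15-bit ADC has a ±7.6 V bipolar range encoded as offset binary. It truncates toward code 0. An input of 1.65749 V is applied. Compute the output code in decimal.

Full-scale span = 15.2 V; LSB = 15.2/2^15 = 463.87 µV.
(1.65749 − (−7.6)) / 0.000463867 = 19957.199 LSBs.
Floor → code 19957.

code 19957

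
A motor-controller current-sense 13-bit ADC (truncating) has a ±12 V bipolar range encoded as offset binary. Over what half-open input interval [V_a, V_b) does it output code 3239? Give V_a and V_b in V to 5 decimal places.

[-2.51074 V, -2.50781 V)

LSB = 24/2^13 = 2.930 mV.
V_a = V_low + 3239·LSB = -2.51074 V; V_b = V_low + 3240·LSB = -2.50781 V.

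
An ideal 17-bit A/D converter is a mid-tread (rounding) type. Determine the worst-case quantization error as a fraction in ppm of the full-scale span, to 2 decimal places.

3.81 ppm

Rounding → worst-case error = ½ LSB = V_FS/2^18, so 1e+06/262144 = 3.8147 ppm of full scale.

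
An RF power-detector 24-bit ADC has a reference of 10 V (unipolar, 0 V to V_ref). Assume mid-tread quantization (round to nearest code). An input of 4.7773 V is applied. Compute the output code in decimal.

Full-scale span = 10 V; LSB = 10/2^24 = 0.60 µV.
(V_in − V_low)/LSB = (4.7773 − 0) / 5.96046e-07 = 8014979.400.
So the output code is 8014979.

code 8014979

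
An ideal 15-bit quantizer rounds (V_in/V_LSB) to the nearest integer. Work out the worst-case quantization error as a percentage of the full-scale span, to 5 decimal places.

0.00153 %

Rounding → worst-case error = ½ LSB = V_FS/2^16, so 100/65536 = 0.00152588 % of full scale.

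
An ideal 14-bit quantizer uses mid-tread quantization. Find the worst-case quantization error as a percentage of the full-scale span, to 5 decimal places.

Rounding → worst-case error = ½ LSB = V_FS/2^15, so 100/32768 = 0.00305176 % of full scale.

0.00305 %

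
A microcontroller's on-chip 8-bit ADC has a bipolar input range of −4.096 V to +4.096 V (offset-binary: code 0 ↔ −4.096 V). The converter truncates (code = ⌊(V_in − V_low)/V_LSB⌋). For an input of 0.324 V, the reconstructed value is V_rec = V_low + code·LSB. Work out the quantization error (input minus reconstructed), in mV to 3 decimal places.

Step size: 8.192 V ÷ 2^8 = 32.000 mV.
Scaled input = 138.1250 LSBs, so code = 138.
V_rec = (−4.096) + 138·0.032 = 0.32 V.
Difference: 0.004 V → 4.000 mV.

4.000 mV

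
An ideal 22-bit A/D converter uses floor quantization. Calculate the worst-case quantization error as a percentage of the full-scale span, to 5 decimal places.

Truncating → worst-case error = 1 LSB = V_FS/2^22, so 100/4194304 = 2.38419e-05 % of full scale.

0.00002 %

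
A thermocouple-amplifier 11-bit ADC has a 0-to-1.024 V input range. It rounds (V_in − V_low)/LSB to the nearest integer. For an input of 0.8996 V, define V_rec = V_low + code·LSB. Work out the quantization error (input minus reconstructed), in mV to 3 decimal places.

0.100 mV

LSB = 1.024/2^11 = 0.500 mV.
(V_in − V_low)/LSB = (0.8996 − 0)/0.0005 = 1799.2000 → code 1799 (round).
V_rec = 0 + 1799·0.0005 = 0.8995 V.
V_in − V_rec = 0.0001 V = 0.100 mV.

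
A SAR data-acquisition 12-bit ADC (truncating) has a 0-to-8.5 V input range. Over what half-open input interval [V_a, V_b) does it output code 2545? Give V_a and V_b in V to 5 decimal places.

[5.28137 V, 5.28345 V)

LSB = 8.5/2^12 = 2.075 mV.
V_a = V_low + 2545·LSB = 5.28137 V; V_b = V_low + 2546·LSB = 5.28345 V.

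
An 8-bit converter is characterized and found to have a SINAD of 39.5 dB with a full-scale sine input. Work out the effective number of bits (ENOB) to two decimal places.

ENOB = (SINAD − 1.76) / 6.02 = (39.5 − 1.76)/6.02 = 6.269.

6.27 bits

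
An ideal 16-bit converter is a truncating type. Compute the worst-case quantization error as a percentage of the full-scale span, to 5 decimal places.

Truncating → worst-case error = 1 LSB = V_FS/2^16, so 100/65536 = 0.00152588 % of full scale.

0.00153 %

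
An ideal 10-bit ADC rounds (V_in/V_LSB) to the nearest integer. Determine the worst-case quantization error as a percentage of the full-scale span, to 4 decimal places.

Rounding → worst-case error = ½ LSB = V_FS/2^11, so 100/2048 = 0.0488281 % of full scale.

0.0488 %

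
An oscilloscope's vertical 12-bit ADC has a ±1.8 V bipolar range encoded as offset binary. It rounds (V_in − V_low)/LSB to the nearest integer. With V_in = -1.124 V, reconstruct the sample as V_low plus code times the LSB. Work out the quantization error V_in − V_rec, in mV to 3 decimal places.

Step size: 3.6 V ÷ 2^12 = 0.879 mV.
Scaled input = 769.1378 LSBs, so code = 769.
Code 769 maps back to (−1.8) + 769×0.000878906 V = -1.1241211 V.
Difference: 0.000121094 V → 0.121 mV.

0.121 mV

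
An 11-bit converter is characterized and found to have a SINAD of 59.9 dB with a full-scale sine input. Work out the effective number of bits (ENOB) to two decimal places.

ENOB = (SINAD − 1.76) / 6.02 = (59.9 − 1.76)/6.02 = 9.658.

9.66 bits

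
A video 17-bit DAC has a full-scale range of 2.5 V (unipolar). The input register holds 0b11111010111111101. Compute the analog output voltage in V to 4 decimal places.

LSB = 2.5 V / 2^17 = 19.07 µV.
Code 0b11111010111111101 = 128509 decimal.
V_out = 0 + 128509 × 1.90735e-05 V = 2.45111 V.

2.4511 V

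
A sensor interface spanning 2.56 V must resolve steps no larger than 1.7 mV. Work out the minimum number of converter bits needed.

11 bits

Number of steps required ≥ 2.56 V / 1.7 mV = 1505.88.
Need 2^N ≥ 1505.88; 2^10 = 1024, 2^11 = 2048.
Minimum N = 11.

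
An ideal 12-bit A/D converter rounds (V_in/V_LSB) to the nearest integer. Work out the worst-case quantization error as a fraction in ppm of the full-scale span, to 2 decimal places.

122.07 ppm

Rounding → worst-case error = ½ LSB = V_FS/2^13, so 1e+06/8192 = 122.07 ppm of full scale.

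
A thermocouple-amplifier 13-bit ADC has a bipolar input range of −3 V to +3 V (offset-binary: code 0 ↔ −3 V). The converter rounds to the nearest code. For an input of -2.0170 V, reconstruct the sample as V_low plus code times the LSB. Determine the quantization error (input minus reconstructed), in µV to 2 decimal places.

89.84 µV

LSB = 6/2^13 = 0.732 mV.
(V_in − V_low)/LSB = (-2.0170 − (−3))/0.000732422 = 1342.1227 → code 1342 (round).
Reconstructed: -2.0170898 V.
Error = -2.0170 − (−2.0170898) = 8.98437e-05 V = 89.84 µV.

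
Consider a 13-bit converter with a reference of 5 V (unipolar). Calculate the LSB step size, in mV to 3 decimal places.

Full-scale span = 5 V.
LSB = 5 / 2^13 = 5 / 8192 = 0.000610352 V = 0.610 mV.

0.610 mV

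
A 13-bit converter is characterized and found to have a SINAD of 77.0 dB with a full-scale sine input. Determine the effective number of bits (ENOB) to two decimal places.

12.50 bits

ENOB = (SINAD − 1.76) / 6.02 = (77.0 − 1.76)/6.02 = 12.498.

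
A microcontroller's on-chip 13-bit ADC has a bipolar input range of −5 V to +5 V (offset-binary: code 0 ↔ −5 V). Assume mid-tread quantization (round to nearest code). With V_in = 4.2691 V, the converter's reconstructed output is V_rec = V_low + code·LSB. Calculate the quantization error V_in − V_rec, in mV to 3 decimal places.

Step size: 10 V ÷ 2^13 = 1.221 mV.
(V_in − V_low)/LSB = (4.2691 − (−5))/0.0012207 = 7593.2467 → code 7593 (round).
V_rec = (−5) + 7593·0.0012207 = 4.2687988 V.
V_in − V_rec = 0.000301172 V = 0.301 mV.

0.301 mV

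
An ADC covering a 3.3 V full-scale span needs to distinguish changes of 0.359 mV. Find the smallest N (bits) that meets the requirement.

14 bits

Number of steps required ≥ 3.3 V / 0.359 mV = 9192.20.
Need 2^N ≥ 9192.20; 2^13 = 8192, 2^14 = 16384.
Minimum N = 14.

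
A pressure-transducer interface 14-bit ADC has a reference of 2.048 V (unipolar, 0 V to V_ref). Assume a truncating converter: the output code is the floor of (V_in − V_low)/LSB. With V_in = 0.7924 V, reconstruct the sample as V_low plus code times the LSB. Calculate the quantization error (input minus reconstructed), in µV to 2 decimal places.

25.00 µV

One LSB is 2.048 V / 16384 = 125.00 µV.
Scaled input = 6339.2000 LSBs, so code = 6339.
V_rec = 0 + 6339·0.000125 = 0.792375 V.
Difference: 2.5e-05 V → 25.00 µV.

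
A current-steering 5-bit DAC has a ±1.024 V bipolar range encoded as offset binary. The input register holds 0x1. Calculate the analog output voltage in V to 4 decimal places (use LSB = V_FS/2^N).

LSB = 2.048 V / 2^5 = 64.000 mV.
Code 0x1 = 1 decimal.
V_out = (−1.024) + 1 × 0.064 V = -0.96 V.

-0.9600 V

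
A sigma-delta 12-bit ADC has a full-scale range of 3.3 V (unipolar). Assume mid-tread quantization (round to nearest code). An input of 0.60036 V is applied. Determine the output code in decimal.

code 745

Full-scale span = 3.3 V; LSB = 3.3/2^12 = 0.806 mV.
Input sits at 745.174 steps above V_low.
So the output code is 745.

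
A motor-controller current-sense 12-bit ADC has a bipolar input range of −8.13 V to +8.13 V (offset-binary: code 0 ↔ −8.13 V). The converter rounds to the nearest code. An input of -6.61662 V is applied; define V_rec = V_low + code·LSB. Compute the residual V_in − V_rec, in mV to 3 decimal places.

0.914 mV

LSB = 16.26/2^12 = 3.970 mV.
Scaled input = 381.2303 LSBs, so code = 381.
Reconstructed: -6.6175342 V.
Difference: 0.00091418 V → 0.914 mV.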